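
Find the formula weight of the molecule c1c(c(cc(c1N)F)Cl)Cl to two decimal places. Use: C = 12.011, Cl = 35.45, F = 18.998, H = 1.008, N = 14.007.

180.00

Molecular formula: C6H4Cl2FN.
M = 6×12.011 + 2×35.45 + 1×18.998 + 4×1.008 + 1×14.007 = 180.00 g/mol.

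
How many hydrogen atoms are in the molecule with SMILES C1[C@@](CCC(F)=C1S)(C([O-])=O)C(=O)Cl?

Hydrogens are implicit in SMILES; fill each atom to its normal valence:
  5 × C: no H
  3 × C: 2 H each → 6
  2 × O: no H
  1 × Cl: no H
  1 × F: no H
  1 × O (charge -1): no H
  1 × S: 1 H
  Total hydrogens = 7.

7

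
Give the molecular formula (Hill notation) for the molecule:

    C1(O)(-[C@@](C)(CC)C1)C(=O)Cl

C7H11ClO2

Heavy atoms from the SMILES: 7 C, 1 Cl, 2 O.
Implicit hydrogens by atom environment:
  3 × C: no H
  2 × C: 3 H each → 6
  2 × C: 2 H each → 4
  1 × Cl: no H
  1 × O: 1 H
  1 × O: no H
  Total hydrogens = 11.
Molecular formula: C7H11ClO2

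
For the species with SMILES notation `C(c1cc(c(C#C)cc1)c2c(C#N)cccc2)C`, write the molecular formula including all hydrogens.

Heavy atoms from the SMILES: 17 C, 1 N.
Implicit hydrogens by atom environment:
  7 × C (aromatic): 1 H each → 7
  5 × C (aromatic): no H
  2 × C: no H
  1 × C: 3 H
  1 × C: 2 H
  1 × C: 1 H
  1 × N: no H
  Total hydrogens = 13.
Molecular formula: C17H13N

C17H13N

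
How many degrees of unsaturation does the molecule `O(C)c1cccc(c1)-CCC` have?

4

Molecular formula from the SMILES: C10H14O.
DoU = (2C + 2 + N − H − X)/2 = (2·10 + 2 + 0 − 14 − 0)/2 = 8/2 = 4.
(Structurally: 1 ring(s) + 3 π bond(s) = 4.)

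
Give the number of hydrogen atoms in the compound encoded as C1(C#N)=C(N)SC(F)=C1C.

Hydrogens are implicit in SMILES; fill each atom to its normal valence:
  4 × C (aromatic): no H
  1 × C: 3 H
  1 × C: no H
  1 × F: no H
  1 × N: 2 H
  1 × N: no H
  1 × S (aromatic): no H
  Total hydrogens = 5.

5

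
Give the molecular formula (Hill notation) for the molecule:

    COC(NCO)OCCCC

C7H17NO3

Heavy atoms from the SMILES: 7 C, 1 N, 3 O.
Implicit hydrogens by atom environment:
  4 × C: 2 H each → 8
  2 × C: 3 H each → 6
  2 × O: no H
  1 × C: 1 H
  1 × N: 1 H
  1 × O: 1 H
  Total hydrogens = 17.
Molecular formula: C7H17NO3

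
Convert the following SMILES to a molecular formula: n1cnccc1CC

Heavy atoms from the SMILES: 6 C, 2 N.
Implicit hydrogens by atom environment:
  3 × C (aromatic): 1 H each → 3
  2 × N (aromatic): no H
  1 × C: 3 H
  1 × C: 2 H
  1 × C (aromatic): no H
  Total hydrogens = 8.
Molecular formula: C6H8N2

C6H8N2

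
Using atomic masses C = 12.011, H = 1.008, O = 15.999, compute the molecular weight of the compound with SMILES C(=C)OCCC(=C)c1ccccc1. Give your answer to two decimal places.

Molecular formula: C12H14O.
M = 12×12.011 + 14×1.008 + 1×15.999 = 174.24 g/mol.

174.24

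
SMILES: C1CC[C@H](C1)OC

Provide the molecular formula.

C6H12O

Heavy atoms from the SMILES: 6 C, 1 O.
Implicit hydrogens by atom environment:
  4 × C: 2 H each → 8
  1 × C: 3 H
  1 × C: 1 H
  1 × O: no H
  Total hydrogens = 12.
Molecular formula: C6H12O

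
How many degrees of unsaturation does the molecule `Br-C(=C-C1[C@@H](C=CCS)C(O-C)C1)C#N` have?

Molecular formula from the SMILES: C11H14BrNOS.
DoU = (2C + 2 + N − H − X)/2 = (2·11 + 2 + 1 − 14 − 1)/2 = 10/2 = 5.
(Structurally: 1 ring(s) + 4 π bond(s) = 5.)

5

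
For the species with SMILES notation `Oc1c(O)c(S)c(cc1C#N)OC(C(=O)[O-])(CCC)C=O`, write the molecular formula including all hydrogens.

C13H12NO6S-

Heavy atoms from the SMILES: 13 C, 1 N, 6 O, 1 S.
Implicit hydrogens by atom environment:
  5 × C (aromatic): no H
  3 × C: no H
  3 × O: no H
  2 × C: 2 H each → 4
  2 × O: 1 H each → 2
  1 × C: 3 H
  1 × C (aromatic): 1 H
  1 × C: 1 H
  1 × N: no H
  1 × O (charge -1): no H
  1 × S: 1 H
  Total hydrogens = 12.
Net charge -1.
Molecular formula: C13H12NO6S-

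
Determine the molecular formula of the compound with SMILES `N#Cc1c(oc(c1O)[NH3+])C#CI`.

Heavy atoms from the SMILES: 7 C, 1 I, 2 N, 2 O.
Implicit hydrogens by atom environment:
  4 × C (aromatic): no H
  3 × C: no H
  1 × I: no H
  1 × N (charge +1): 3 H
  1 × N: no H
  1 × O: 1 H
  1 × O (aromatic): no H
  Total hydrogens = 4.
Net charge +1.
Molecular formula: C7H4IN2O2+

C7H4IN2O2+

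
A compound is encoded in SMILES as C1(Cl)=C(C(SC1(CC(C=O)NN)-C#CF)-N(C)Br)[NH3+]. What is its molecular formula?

Heavy atoms from the SMILES: 1 Br, 10 C, 1 Cl, 1 F, 4 N, 1 O, 1 S.
Implicit hydrogens by atom environment:
  5 × C: no H
  3 × C: 1 H each → 3
  1 × Br: no H
  1 × C: 3 H
  1 × C: 2 H
  1 × Cl: no H
  1 × F: no H
  1 × N (charge +1): 3 H
  1 × N: 2 H
  1 × N: 1 H
  1 × N: no H
  1 × O: no H
  1 × S: no H
  Total hydrogens = 14.
Net charge +1.
Molecular formula: C10H14BrClFN4OS+

C10H14BrClFN4OS+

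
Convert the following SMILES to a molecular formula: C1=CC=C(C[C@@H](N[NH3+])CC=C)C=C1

C11H17N2+

Heavy atoms from the SMILES: 11 C, 2 N.
Implicit hydrogens by atom environment:
  5 × C (aromatic): 1 H each → 5
  3 × C: 2 H each → 6
  2 × C: 1 H each → 2
  1 × C (aromatic): no H
  1 × N (charge +1): 3 H
  1 × N: 1 H
  Total hydrogens = 17.
Net charge +1.
Molecular formula: C11H17N2+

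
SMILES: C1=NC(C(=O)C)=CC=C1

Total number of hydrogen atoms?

7

Hydrogens are implicit in SMILES; fill each atom to its normal valence:
  4 × C (aromatic): 1 H each → 4
  1 × C: 3 H
  1 × C (aromatic): no H
  1 × C: no H
  1 × N (aromatic): no H
  1 × O: no H
  Total hydrogens = 7.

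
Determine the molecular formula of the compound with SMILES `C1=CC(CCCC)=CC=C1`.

Heavy atoms from the SMILES: 10 C.
Implicit hydrogens by atom environment:
  5 × C (aromatic): 1 H each → 5
  3 × C: 2 H each → 6
  1 × C: 3 H
  1 × C (aromatic): no H
  Total hydrogens = 14.
Molecular formula: C10H14

C10H14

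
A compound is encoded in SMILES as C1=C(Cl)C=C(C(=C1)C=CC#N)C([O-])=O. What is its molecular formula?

C10H5ClNO2-

Heavy atoms from the SMILES: 10 C, 1 Cl, 1 N, 2 O.
Implicit hydrogens by atom environment:
  3 × C (aromatic): 1 H each → 3
  3 × C (aromatic): no H
  2 × C: 1 H each → 2
  2 × C: no H
  1 × Cl: no H
  1 × N: no H
  1 × O: no H
  1 × O (charge -1): no H
  Total hydrogens = 5.
Net charge -1.
Molecular formula: C10H5ClNO2-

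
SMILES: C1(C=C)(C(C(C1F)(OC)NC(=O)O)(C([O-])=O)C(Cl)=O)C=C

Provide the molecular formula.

C12H12ClFNO6-

Heavy atoms from the SMILES: 12 C, 1 Cl, 1 F, 1 N, 6 O.
Implicit hydrogens by atom environment:
  6 × C: no H
  4 × O: no H
  3 × C: 1 H each → 3
  2 × C: 2 H each → 4
  1 × C: 3 H
  1 × Cl: no H
  1 × F: no H
  1 × N: 1 H
  1 × O: 1 H
  1 × O (charge -1): no H
  Total hydrogens = 12.
Net charge -1.
Molecular formula: C12H12ClFNO6-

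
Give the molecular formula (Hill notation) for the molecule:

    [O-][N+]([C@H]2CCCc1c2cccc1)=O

C10H11NO2

Heavy atoms from the SMILES: 10 C, 1 N, 2 O.
Implicit hydrogens by atom environment:
  4 × C (aromatic): 1 H each → 4
  3 × C: 2 H each → 6
  2 × C (aromatic): no H
  1 × C: 1 H
  1 × N (charge +1): no H
  1 × O: no H
  1 × O (charge -1): no H
  Total hydrogens = 11.
Molecular formula: C10H11NO2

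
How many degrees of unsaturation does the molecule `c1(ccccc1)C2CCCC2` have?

5

Molecular formula from the SMILES: C11H14.
DoU = (2C + 2 + N − H − X)/2 = (2·11 + 2 + 0 − 14 − 0)/2 = 10/2 = 5.
(Structurally: 2 ring(s) + 3 π bond(s) = 5.)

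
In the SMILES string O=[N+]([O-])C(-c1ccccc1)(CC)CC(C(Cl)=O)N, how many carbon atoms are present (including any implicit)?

12

The symbol for carbon appears 12 times in the SMILES. Lowercase c denotes aromatic carbon and counts toward C.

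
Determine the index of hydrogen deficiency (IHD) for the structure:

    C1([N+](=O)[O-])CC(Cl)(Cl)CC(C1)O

Molecular formula from the SMILES: C6H9Cl2NO3.
DoU = (2C + 2 + N − H − X)/2 = (2·6 + 2 + 1 − 9 − 2)/2 = 4/2 = 2.
(Structurally: 1 ring(s) + 1 π bond(s) = 2.)

2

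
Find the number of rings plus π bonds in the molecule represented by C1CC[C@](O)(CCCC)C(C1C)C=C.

Molecular formula from the SMILES: C13H24O.
DoU = (2C + 2 + N − H − X)/2 = (2·13 + 2 + 0 − 24 − 0)/2 = 4/2 = 2.
(Structurally: 1 ring(s) + 1 π bond(s) = 2.)

2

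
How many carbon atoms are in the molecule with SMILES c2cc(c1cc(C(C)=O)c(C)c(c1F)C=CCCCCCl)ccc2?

21

The symbol for carbon appears 21 times in the SMILES. Lowercase c denotes aromatic carbon and counts toward C.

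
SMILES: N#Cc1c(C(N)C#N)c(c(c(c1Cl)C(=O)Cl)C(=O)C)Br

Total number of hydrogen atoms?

6

Hydrogens are implicit in SMILES; fill each atom to its normal valence:
  6 × C (aromatic): no H
  4 × C: no H
  2 × Cl: no H
  2 × N: no H
  2 × O: no H
  1 × Br: no H
  1 × C: 3 H
  1 × C: 1 H
  1 × N: 2 H
  Total hydrogens = 6.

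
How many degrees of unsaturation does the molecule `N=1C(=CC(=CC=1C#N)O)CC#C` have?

8

Molecular formula from the SMILES: C9H6N2O.
DoU = (2C + 2 + N − H − X)/2 = (2·9 + 2 + 2 − 6 − 0)/2 = 16/2 = 8.
(Structurally: 1 ring(s) + 7 π bond(s) = 8.)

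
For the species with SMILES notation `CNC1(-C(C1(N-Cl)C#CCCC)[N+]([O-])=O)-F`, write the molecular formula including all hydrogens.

C9H13ClFN3O2

Heavy atoms from the SMILES: 9 C, 1 Cl, 1 F, 3 N, 2 O.
Implicit hydrogens by atom environment:
  4 × C: no H
  2 × C: 3 H each → 6
  2 × C: 2 H each → 4
  2 × N: 1 H each → 2
  1 × C: 1 H
  1 × Cl: no H
  1 × F: no H
  1 × N (charge +1): no H
  1 × O: no H
  1 × O (charge -1): no H
  Total hydrogens = 13.
Molecular formula: C9H13ClFN3O2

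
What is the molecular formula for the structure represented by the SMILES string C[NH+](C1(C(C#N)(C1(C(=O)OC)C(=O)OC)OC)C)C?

C12H19N2O5+

Heavy atoms from the SMILES: 12 C, 2 N, 5 O.
Implicit hydrogens by atom environment:
  6 × C: 3 H each → 18
  6 × C: no H
  5 × O: no H
  1 × N (charge +1): 1 H
  1 × N: no H
  Total hydrogens = 19.
Net charge +1.
Molecular formula: C12H19N2O5+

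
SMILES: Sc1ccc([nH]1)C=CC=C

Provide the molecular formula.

C8H9NS

Heavy atoms from the SMILES: 8 C, 1 N, 1 S.
Implicit hydrogens by atom environment:
  3 × C: 1 H each → 3
  2 × C (aromatic): 1 H each → 2
  2 × C (aromatic): no H
  1 × C: 2 H
  1 × N (aromatic): 1 H
  1 × S: 1 H
  Total hydrogens = 9.
Molecular formula: C8H9NS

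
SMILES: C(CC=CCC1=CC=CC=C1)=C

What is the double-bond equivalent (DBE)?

6

Molecular formula from the SMILES: C12H14.
DoU = (2C + 2 + N − H − X)/2 = (2·12 + 2 + 0 − 14 − 0)/2 = 12/2 = 6.
(Structurally: 1 ring(s) + 5 π bond(s) = 6.)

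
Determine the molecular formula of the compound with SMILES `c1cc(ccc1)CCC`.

C9H12

Heavy atoms from the SMILES: 9 C.
Implicit hydrogens by atom environment:
  5 × C (aromatic): 1 H each → 5
  2 × C: 2 H each → 4
  1 × C: 3 H
  1 × C (aromatic): no H
  Total hydrogens = 12.
Molecular formula: C9H12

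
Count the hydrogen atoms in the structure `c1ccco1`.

Hydrogens are implicit in SMILES; fill each atom to its normal valence:
  4 × C (aromatic): 1 H each → 4
  1 × O (aromatic): no H
  Total hydrogens = 4.

4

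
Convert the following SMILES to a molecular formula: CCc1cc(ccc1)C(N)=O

C9H11NO

Heavy atoms from the SMILES: 9 C, 1 N, 1 O.
Implicit hydrogens by atom environment:
  4 × C (aromatic): 1 H each → 4
  2 × C (aromatic): no H
  1 × C: 3 H
  1 × C: 2 H
  1 × C: no H
  1 × N: 2 H
  1 × O: no H
  Total hydrogens = 11.
Molecular formula: C9H11NO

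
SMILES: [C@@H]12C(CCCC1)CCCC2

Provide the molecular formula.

Heavy atoms from the SMILES: 10 C.
Implicit hydrogens by atom environment:
  8 × C: 2 H each → 16
  2 × C: 1 H each → 2
  Total hydrogens = 18.
Molecular formula: C10H18

C10H18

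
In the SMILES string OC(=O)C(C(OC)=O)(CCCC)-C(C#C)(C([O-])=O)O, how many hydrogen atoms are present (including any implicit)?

Hydrogens are implicit in SMILES; fill each atom to its normal valence:
  6 × C: no H
  4 × O: no H
  3 × C: 2 H each → 6
  2 × C: 3 H each → 6
  2 × O: 1 H each → 2
  1 × C: 1 H
  1 × O (charge -1): no H
  Total hydrogens = 15.

15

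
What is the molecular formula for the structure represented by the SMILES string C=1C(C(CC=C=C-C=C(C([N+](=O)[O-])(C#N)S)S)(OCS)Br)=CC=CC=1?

Heavy atoms from the SMILES: 1 Br, 16 C, 2 N, 3 O, 3 S.
Implicit hydrogens by atom environment:
  5 × C (aromatic): 1 H each → 5
  5 × C: no H
  3 × C: 1 H each → 3
  3 × S: 1 H each → 3
  2 × C: 2 H each → 4
  2 × O: no H
  1 × Br: no H
  1 × C (aromatic): no H
  1 × N (charge +1): no H
  1 × N: no H
  1 × O (charge -1): no H
  Total hydrogens = 15.
Molecular formula: C16H15BrN2O3S3

C16H15BrN2O3S3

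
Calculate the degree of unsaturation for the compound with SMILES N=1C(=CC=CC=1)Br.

Molecular formula from the SMILES: C5H4BrN.
DoU = (2C + 2 + N − H − X)/2 = (2·5 + 2 + 1 − 4 − 1)/2 = 8/2 = 4.
(Structurally: 1 ring(s) + 3 π bond(s) = 4.)

4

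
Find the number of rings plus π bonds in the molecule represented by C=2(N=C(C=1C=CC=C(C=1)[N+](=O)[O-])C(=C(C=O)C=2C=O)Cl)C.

11

Molecular formula from the SMILES: C14H9ClN2O4.
DoU = (2C + 2 + N − H − X)/2 = (2·14 + 2 + 2 − 9 − 1)/2 = 22/2 = 11.
(Structurally: 2 ring(s) + 9 π bond(s) = 11.)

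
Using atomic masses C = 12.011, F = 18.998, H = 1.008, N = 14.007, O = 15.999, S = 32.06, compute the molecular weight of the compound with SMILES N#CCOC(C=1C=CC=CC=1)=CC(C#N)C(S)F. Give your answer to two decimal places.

262.30

Molecular formula: C13H11FN2OS.
M = 13×12.011 + 1×18.998 + 11×1.008 + 2×14.007 + 1×15.999 + 1×32.06 = 262.30 g/mol.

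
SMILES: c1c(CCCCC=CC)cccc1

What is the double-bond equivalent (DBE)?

5

Molecular formula from the SMILES: C13H18.
DoU = (2C + 2 + N − H − X)/2 = (2·13 + 2 + 0 − 18 − 0)/2 = 10/2 = 5.
(Structurally: 1 ring(s) + 4 π bond(s) = 5.)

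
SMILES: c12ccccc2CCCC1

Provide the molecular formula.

Heavy atoms from the SMILES: 10 C.
Implicit hydrogens by atom environment:
  4 × C: 2 H each → 8
  4 × C (aromatic): 1 H each → 4
  2 × C (aromatic): no H
  Total hydrogens = 12.
Molecular formula: C10H12

C10H12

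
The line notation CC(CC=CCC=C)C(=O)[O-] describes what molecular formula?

C9H13O2-

Heavy atoms from the SMILES: 9 C, 2 O.
Implicit hydrogens by atom environment:
  4 × C: 1 H each → 4
  3 × C: 2 H each → 6
  1 × C: 3 H
  1 × C: no H
  1 × O: no H
  1 × O (charge -1): no H
  Total hydrogens = 13.
Net charge -1.
Molecular formula: C9H13O2-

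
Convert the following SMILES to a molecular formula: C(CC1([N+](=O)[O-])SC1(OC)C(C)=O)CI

Heavy atoms from the SMILES: 8 C, 1 I, 1 N, 4 O, 1 S.
Implicit hydrogens by atom environment:
  3 × C: 2 H each → 6
  3 × C: no H
  3 × O: no H
  2 × C: 3 H each → 6
  1 × I: no H
  1 × N (charge +1): no H
  1 × O (charge -1): no H
  1 × S: no H
  Total hydrogens = 12.
Molecular formula: C8H12INO4S

C8H12INO4S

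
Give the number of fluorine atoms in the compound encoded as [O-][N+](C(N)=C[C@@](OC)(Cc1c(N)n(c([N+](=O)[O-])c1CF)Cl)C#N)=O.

The symbol for fluorine appears 1 time in the SMILES.

1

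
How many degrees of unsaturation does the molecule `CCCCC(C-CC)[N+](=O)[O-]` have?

1

Molecular formula from the SMILES: C8H17NO2.
DoU = (2C + 2 + N − H − X)/2 = (2·8 + 2 + 1 − 17 − 0)/2 = 2/2 = 1.
(Structurally: 0 ring(s) + 1 π bond(s) = 1.)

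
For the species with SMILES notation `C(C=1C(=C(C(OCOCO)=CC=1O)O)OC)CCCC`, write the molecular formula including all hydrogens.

C14H22O6

Heavy atoms from the SMILES: 14 C, 6 O.
Implicit hydrogens by atom environment:
  6 × C: 2 H each → 12
  5 × C (aromatic): no H
  3 × O: 1 H each → 3
  3 × O: no H
  2 × C: 3 H each → 6
  1 × C (aromatic): 1 H
  Total hydrogens = 22.
Molecular formula: C14H22O6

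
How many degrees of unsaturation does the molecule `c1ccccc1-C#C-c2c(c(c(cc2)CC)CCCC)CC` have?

10

Molecular formula from the SMILES: C22H26.
DoU = (2C + 2 + N − H − X)/2 = (2·22 + 2 + 0 − 26 − 0)/2 = 20/2 = 10.
(Structurally: 2 ring(s) + 8 π bond(s) = 10.)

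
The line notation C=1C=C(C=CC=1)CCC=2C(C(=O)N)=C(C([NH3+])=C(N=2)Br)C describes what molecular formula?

C15H17BrN3O+

Heavy atoms from the SMILES: 1 Br, 15 C, 3 N, 1 O.
Implicit hydrogens by atom environment:
  6 × C (aromatic): no H
  5 × C (aromatic): 1 H each → 5
  2 × C: 2 H each → 4
  1 × Br: no H
  1 × C: 3 H
  1 × C: no H
  1 × N (charge +1): 3 H
  1 × N: 2 H
  1 × N (aromatic): no H
  1 × O: no H
  Total hydrogens = 17.
Net charge +1.
Molecular formula: C15H17BrN3O+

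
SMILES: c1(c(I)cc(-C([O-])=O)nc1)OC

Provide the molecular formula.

Heavy atoms from the SMILES: 7 C, 1 I, 1 N, 3 O.
Implicit hydrogens by atom environment:
  3 × C (aromatic): no H
  2 × C (aromatic): 1 H each → 2
  2 × O: no H
  1 × C: 3 H
  1 × C: no H
  1 × I: no H
  1 × N (aromatic): no H
  1 × O (charge -1): no H
  Total hydrogens = 5.
Net charge -1.
Molecular formula: C7H5INO3-

C7H5INO3-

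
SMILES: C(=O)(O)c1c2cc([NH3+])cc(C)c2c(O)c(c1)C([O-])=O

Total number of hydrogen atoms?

11

Hydrogens are implicit in SMILES; fill each atom to its normal valence:
  7 × C (aromatic): no H
  3 × C (aromatic): 1 H each → 3
  2 × C: no H
  2 × O: 1 H each → 2
  2 × O: no H
  1 × C: 3 H
  1 × N (charge +1): 3 H
  1 × O (charge -1): no H
  Total hydrogens = 11.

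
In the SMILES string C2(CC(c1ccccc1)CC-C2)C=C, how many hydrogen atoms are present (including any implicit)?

Hydrogens are implicit in SMILES; fill each atom to its normal valence:
  5 × C: 2 H each → 10
  5 × C (aromatic): 1 H each → 5
  3 × C: 1 H each → 3
  1 × C (aromatic): no H
  Total hydrogens = 18.

18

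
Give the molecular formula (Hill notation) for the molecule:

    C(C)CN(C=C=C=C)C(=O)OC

Heavy atoms from the SMILES: 9 C, 1 N, 2 O.
Implicit hydrogens by atom environment:
  3 × C: 2 H each → 6
  3 × C: no H
  2 × C: 3 H each → 6
  2 × O: no H
  1 × C: 1 H
  1 × N: no H
  Total hydrogens = 13.
Molecular formula: C9H13NO2

C9H13NO2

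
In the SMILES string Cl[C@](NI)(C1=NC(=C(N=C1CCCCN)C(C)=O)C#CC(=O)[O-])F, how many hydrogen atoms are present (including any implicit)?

14

Hydrogens are implicit in SMILES; fill each atom to its normal valence:
  5 × C: no H
  4 × C: 2 H each → 8
  4 × C (aromatic): no H
  2 × N (aromatic): no H
  2 × O: no H
  1 × C: 3 H
  1 × Cl: no H
  1 × F: no H
  1 × I: no H
  1 × N: 2 H
  1 × N: 1 H
  1 × O (charge -1): no H
  Total hydrogens = 14.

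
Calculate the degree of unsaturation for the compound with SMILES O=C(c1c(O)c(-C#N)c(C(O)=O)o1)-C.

7

Molecular formula from the SMILES: C8H5NO5.
DoU = (2C + 2 + N − H − X)/2 = (2·8 + 2 + 1 − 5 − 0)/2 = 14/2 = 7.
(Structurally: 1 ring(s) + 6 π bond(s) = 7.)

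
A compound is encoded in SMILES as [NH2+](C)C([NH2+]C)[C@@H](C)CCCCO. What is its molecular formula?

Heavy atoms from the SMILES: 9 C, 2 N, 1 O.
Implicit hydrogens by atom environment:
  4 × C: 2 H each → 8
  3 × C: 3 H each → 9
  2 × C: 1 H each → 2
  2 × N (charge +1): 2 H each → 4
  1 × O: 1 H
  Total hydrogens = 24.
Net charge +2.
Molecular formula: [C9H24N2O]2+

[C9H24N2O]2+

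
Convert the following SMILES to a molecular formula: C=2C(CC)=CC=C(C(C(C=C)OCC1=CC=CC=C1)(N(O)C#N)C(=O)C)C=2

C22H24N2O3

Heavy atoms from the SMILES: 22 C, 2 N, 3 O.
Implicit hydrogens by atom environment:
  9 × C (aromatic): 1 H each → 9
  3 × C: 2 H each → 6
  3 × C: no H
  3 × C (aromatic): no H
  2 × C: 3 H each → 6
  2 × C: 1 H each → 2
  2 × N: no H
  2 × O: no H
  1 × O: 1 H
  Total hydrogens = 24.
Molecular formula: C22H24N2O3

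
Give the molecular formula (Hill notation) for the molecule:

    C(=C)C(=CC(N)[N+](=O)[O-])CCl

C6H9ClN2O2

Heavy atoms from the SMILES: 6 C, 1 Cl, 2 N, 2 O.
Implicit hydrogens by atom environment:
  3 × C: 1 H each → 3
  2 × C: 2 H each → 4
  1 × C: no H
  1 × Cl: no H
  1 × N: 2 H
  1 × N (charge +1): no H
  1 × O: no H
  1 × O (charge -1): no H
  Total hydrogens = 9.
Molecular formula: C6H9ClN2O2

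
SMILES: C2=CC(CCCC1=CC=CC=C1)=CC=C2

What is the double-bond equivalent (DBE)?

Molecular formula from the SMILES: C15H16.
DoU = (2C + 2 + N − H − X)/2 = (2·15 + 2 + 0 − 16 − 0)/2 = 16/2 = 8.
(Structurally: 2 ring(s) + 6 π bond(s) = 8.)

8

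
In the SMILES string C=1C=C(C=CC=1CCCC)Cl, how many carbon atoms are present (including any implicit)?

10

The symbol for carbon appears 10 times in the SMILES. (Cl is a single chlorine, not C + l.)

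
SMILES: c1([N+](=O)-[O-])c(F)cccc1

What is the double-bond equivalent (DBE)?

Molecular formula from the SMILES: C6H4FNO2.
DoU = (2C + 2 + N − H − X)/2 = (2·6 + 2 + 1 − 4 − 1)/2 = 10/2 = 5.
(Structurally: 1 ring(s) + 4 π bond(s) = 5.)

5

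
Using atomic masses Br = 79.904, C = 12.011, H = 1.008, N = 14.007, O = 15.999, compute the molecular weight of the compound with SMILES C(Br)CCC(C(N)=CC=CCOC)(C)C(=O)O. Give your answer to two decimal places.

Molecular formula: C12H20BrNO3.
M = 1×79.904 + 12×12.011 + 20×1.008 + 1×14.007 + 3×15.999 = 306.20 g/mol.

306.20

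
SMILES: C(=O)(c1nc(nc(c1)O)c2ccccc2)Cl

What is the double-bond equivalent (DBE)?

Molecular formula from the SMILES: C11H7ClN2O2.
DoU = (2C + 2 + N − H − X)/2 = (2·11 + 2 + 2 − 7 − 1)/2 = 18/2 = 9.
(Structurally: 2 ring(s) + 7 π bond(s) = 9.)

9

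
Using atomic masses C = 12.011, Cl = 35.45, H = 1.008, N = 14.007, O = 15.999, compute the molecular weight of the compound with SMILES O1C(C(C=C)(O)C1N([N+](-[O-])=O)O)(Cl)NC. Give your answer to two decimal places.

Molecular formula: C6H10ClN3O5.
M = 6×12.011 + 1×35.45 + 10×1.008 + 3×14.007 + 5×15.999 = 239.61 g/mol.

239.61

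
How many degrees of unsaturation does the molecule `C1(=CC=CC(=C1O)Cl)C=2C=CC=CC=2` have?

8

Molecular formula from the SMILES: C12H9ClO.
DoU = (2C + 2 + N − H − X)/2 = (2·12 + 2 + 0 − 9 − 1)/2 = 16/2 = 8.
(Structurally: 2 ring(s) + 6 π bond(s) = 8.)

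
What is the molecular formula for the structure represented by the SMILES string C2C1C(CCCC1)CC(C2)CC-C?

Heavy atoms from the SMILES: 13 C.
Implicit hydrogens by atom environment:
  9 × C: 2 H each → 18
  3 × C: 1 H each → 3
  1 × C: 3 H
  Total hydrogens = 24.
Molecular formula: C13H24

C13H24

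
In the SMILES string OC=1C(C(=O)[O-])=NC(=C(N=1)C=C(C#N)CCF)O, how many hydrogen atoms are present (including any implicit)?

Hydrogens are implicit in SMILES; fill each atom to its normal valence:
  4 × C (aromatic): no H
  3 × C: no H
  2 × C: 2 H each → 4
  2 × N (aromatic): no H
  2 × O: 1 H each → 2
  1 × C: 1 H
  1 × F: no H
  1 × N: no H
  1 × O: no H
  1 × O (charge -1): no H
  Total hydrogens = 7.

7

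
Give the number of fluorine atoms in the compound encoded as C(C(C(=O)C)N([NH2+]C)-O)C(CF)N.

The symbol for fluorine appears 1 time in the SMILES.

1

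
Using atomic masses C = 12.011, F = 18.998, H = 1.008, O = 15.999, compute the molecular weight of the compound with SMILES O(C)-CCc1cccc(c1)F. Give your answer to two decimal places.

Molecular formula: C9H11FO.
M = 9×12.011 + 1×18.998 + 11×1.008 + 1×15.999 = 154.18 g/mol.

154.18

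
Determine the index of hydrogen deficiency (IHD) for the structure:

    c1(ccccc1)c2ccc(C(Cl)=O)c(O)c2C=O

Molecular formula from the SMILES: C14H9ClO3.
DoU = (2C + 2 + N − H − X)/2 = (2·14 + 2 + 0 − 9 − 1)/2 = 20/2 = 10.
(Structurally: 2 ring(s) + 8 π bond(s) = 10.)

10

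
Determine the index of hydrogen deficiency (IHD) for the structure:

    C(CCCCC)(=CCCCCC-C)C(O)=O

Molecular formula from the SMILES: C14H26O2.
DoU = (2C + 2 + N − H − X)/2 = (2·14 + 2 + 0 − 26 − 0)/2 = 4/2 = 2.
(Structurally: 0 ring(s) + 2 π bond(s) = 2.)

2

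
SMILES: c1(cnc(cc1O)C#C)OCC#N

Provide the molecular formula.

Heavy atoms from the SMILES: 9 C, 2 N, 2 O.
Implicit hydrogens by atom environment:
  3 × C (aromatic): no H
  2 × C (aromatic): 1 H each → 2
  2 × C: no H
  1 × C: 2 H
  1 × C: 1 H
  1 × N (aromatic): no H
  1 × N: no H
  1 × O: 1 H
  1 × O: no H
  Total hydrogens = 6.
Molecular formula: C9H6N2O2

C9H6N2O2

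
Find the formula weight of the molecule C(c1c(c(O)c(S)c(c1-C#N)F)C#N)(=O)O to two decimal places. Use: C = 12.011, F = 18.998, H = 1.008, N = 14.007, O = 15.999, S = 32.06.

238.19

Molecular formula: C9H3FN2O3S.
M = 9×12.011 + 1×18.998 + 3×1.008 + 2×14.007 + 3×15.999 + 1×32.06 = 238.19 g/mol.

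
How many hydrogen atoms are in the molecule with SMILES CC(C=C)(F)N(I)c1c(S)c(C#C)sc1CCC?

15

Hydrogens are implicit in SMILES; fill each atom to its normal valence:
  4 × C (aromatic): no H
  3 × C: 2 H each → 6
  2 × C: 3 H each → 6
  2 × C: 1 H each → 2
  2 × C: no H
  1 × F: no H
  1 × I: no H
  1 × N: no H
  1 × S: 1 H
  1 × S (aromatic): no H
  Total hydrogens = 15.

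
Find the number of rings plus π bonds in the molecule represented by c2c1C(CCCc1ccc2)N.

Molecular formula from the SMILES: C10H13N.
DoU = (2C + 2 + N − H − X)/2 = (2·10 + 2 + 1 − 13 − 0)/2 = 10/2 = 5.
(Structurally: 2 ring(s) + 3 π bond(s) = 5.)

5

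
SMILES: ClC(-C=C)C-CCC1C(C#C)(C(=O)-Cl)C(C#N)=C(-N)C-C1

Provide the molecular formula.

Heavy atoms from the SMILES: 16 C, 2 Cl, 2 N, 1 O.
Implicit hydrogens by atom environment:
  6 × C: 2 H each → 12
  6 × C: no H
  4 × C: 1 H each → 4
  2 × Cl: no H
  1 × N: 2 H
  1 × N: no H
  1 × O: no H
  Total hydrogens = 18.
Molecular formula: C16H18Cl2N2O

C16H18Cl2N2O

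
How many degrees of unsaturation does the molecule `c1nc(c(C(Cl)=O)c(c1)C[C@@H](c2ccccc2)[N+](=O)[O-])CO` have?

Molecular formula from the SMILES: C15H13ClN2O4.
DoU = (2C + 2 + N − H − X)/2 = (2·15 + 2 + 2 − 13 − 1)/2 = 20/2 = 10.
(Structurally: 2 ring(s) + 8 π bond(s) = 10.)

10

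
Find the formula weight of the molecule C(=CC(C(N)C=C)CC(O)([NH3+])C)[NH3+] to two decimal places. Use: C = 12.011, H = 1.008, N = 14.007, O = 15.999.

187.29

Molecular formula: [C9H21N3O]2+.
M = 9×12.011 + 21×1.008 + 3×14.007 + 1×15.999 = 187.29 g/mol.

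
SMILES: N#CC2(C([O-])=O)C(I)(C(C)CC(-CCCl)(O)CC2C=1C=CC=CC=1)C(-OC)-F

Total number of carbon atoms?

The symbol for carbon appears 20 times in the SMILES. (Cl is a single chlorine, not C + l.)

20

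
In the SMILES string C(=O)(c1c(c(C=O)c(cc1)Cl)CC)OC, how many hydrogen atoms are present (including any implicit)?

Hydrogens are implicit in SMILES; fill each atom to its normal valence:
  4 × C (aromatic): no H
  3 × O: no H
  2 × C: 3 H each → 6
  2 × C (aromatic): 1 H each → 2
  1 × C: 2 H
  1 × C: 1 H
  1 × C: no H
  1 × Cl: no H
  Total hydrogens = 11.

11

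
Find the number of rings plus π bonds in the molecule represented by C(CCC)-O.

Molecular formula from the SMILES: C4H10O.
DoU = (2C + 2 + N − H − X)/2 = (2·4 + 2 + 0 − 10 − 0)/2 = 0/2 = 0.
(Structurally: 0 ring(s) + 0 π bond(s) = 0.)

0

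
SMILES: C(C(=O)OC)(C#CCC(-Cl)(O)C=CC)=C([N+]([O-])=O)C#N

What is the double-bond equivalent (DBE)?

Molecular formula from the SMILES: C12H11ClN2O5.
DoU = (2C + 2 + N − H − X)/2 = (2·12 + 2 + 2 − 11 − 1)/2 = 16/2 = 8.
(Structurally: 0 ring(s) + 8 π bond(s) = 8.)

8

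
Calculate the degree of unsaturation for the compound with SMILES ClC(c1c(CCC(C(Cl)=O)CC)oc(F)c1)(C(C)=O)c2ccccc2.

9

Molecular formula from the SMILES: C19H19Cl2FO3.
DoU = (2C + 2 + N − H − X)/2 = (2·19 + 2 + 0 − 19 − 3)/2 = 18/2 = 9.
(Structurally: 2 ring(s) + 7 π bond(s) = 9.)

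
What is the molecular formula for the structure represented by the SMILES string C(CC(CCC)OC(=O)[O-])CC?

C9H17O3-

Heavy atoms from the SMILES: 9 C, 3 O.
Implicit hydrogens by atom environment:
  5 × C: 2 H each → 10
  2 × C: 3 H each → 6
  2 × O: no H
  1 × C: 1 H
  1 × C: no H
  1 × O (charge -1): no H
  Total hydrogens = 17.
Net charge -1.
Molecular formula: C9H17O3-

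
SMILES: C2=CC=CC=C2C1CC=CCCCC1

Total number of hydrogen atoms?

18

Hydrogens are implicit in SMILES; fill each atom to its normal valence:
  5 × C: 2 H each → 10
  5 × C (aromatic): 1 H each → 5
  3 × C: 1 H each → 3
  1 × C (aromatic): no H
  Total hydrogens = 18.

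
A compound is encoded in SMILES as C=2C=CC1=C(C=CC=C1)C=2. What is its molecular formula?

Heavy atoms from the SMILES: 10 C.
Implicit hydrogens by atom environment:
  8 × C (aromatic): 1 H each → 8
  2 × C (aromatic): no H
  Total hydrogens = 8.
Molecular formula: C10H8

C10H8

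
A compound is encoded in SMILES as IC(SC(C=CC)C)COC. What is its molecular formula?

C8H15IOS

Heavy atoms from the SMILES: 8 C, 1 I, 1 O, 1 S.
Implicit hydrogens by atom environment:
  4 × C: 1 H each → 4
  3 × C: 3 H each → 9
  1 × C: 2 H
  1 × I: no H
  1 × O: no H
  1 × S: no H
  Total hydrogens = 15.
Molecular formula: C8H15IOS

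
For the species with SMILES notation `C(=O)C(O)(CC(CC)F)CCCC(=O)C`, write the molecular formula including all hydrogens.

Heavy atoms from the SMILES: 11 C, 1 F, 3 O.
Implicit hydrogens by atom environment:
  5 × C: 2 H each → 10
  2 × C: 3 H each → 6
  2 × C: 1 H each → 2
  2 × C: no H
  2 × O: no H
  1 × F: no H
  1 × O: 1 H
  Total hydrogens = 19.
Molecular formula: C11H19FO3

C11H19FO3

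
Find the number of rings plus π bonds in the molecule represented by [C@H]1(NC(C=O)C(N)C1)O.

Molecular formula from the SMILES: C5H10N2O2.
DoU = (2C + 2 + N − H − X)/2 = (2·5 + 2 + 2 − 10 − 0)/2 = 4/2 = 2.
(Structurally: 1 ring(s) + 1 π bond(s) = 2.)

2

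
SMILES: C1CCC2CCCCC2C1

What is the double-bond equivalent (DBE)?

2

Molecular formula from the SMILES: C10H18.
DoU = (2C + 2 + N − H − X)/2 = (2·10 + 2 + 0 − 18 − 0)/2 = 4/2 = 2.
(Structurally: 2 ring(s) + 0 π bond(s) = 2.)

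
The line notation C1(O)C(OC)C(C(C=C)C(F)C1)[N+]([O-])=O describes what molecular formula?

Heavy atoms from the SMILES: 9 C, 1 F, 1 N, 4 O.
Implicit hydrogens by atom environment:
  6 × C: 1 H each → 6
  2 × C: 2 H each → 4
  2 × O: no H
  1 × C: 3 H
  1 × F: no H
  1 × N (charge +1): no H
  1 × O: 1 H
  1 × O (charge -1): no H
  Total hydrogens = 14.
Molecular formula: C9H14FNO4

C9H14FNO4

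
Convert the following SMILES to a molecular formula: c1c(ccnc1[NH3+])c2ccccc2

Heavy atoms from the SMILES: 11 C, 2 N.
Implicit hydrogens by atom environment:
  8 × C (aromatic): 1 H each → 8
  3 × C (aromatic): no H
  1 × N (charge +1): 3 H
  1 × N (aromatic): no H
  Total hydrogens = 11.
Net charge +1.
Molecular formula: C11H11N2+

C11H11N2+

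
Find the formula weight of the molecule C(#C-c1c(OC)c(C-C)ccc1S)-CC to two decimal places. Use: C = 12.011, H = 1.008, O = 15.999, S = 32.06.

220.33

Molecular formula: C13H16OS.
M = 13×12.011 + 16×1.008 + 1×15.999 + 1×32.06 = 220.33 g/mol.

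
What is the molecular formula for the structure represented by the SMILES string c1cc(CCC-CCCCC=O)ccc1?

C14H20O

Heavy atoms from the SMILES: 14 C, 1 O.
Implicit hydrogens by atom environment:
  7 × C: 2 H each → 14
  5 × C (aromatic): 1 H each → 5
  1 × C: 1 H
  1 × C (aromatic): no H
  1 × O: no H
  Total hydrogens = 20.
Molecular formula: C14H20O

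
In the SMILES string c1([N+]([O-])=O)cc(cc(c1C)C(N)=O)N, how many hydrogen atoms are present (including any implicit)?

9

Hydrogens are implicit in SMILES; fill each atom to its normal valence:
  4 × C (aromatic): no H
  2 × C (aromatic): 1 H each → 2
  2 × N: 2 H each → 4
  2 × O: no H
  1 × C: 3 H
  1 × C: no H
  1 × N (charge +1): no H
  1 × O (charge -1): no H
  Total hydrogens = 9.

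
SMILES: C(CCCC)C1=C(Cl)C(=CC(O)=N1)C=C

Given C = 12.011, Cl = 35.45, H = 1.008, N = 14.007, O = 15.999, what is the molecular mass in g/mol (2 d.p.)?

225.72

Molecular formula: C12H16ClNO.
M = 12×12.011 + 1×35.45 + 16×1.008 + 1×14.007 + 1×15.999 = 225.72 g/mol.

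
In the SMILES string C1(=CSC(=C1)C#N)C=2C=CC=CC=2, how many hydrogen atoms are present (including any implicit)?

Hydrogens are implicit in SMILES; fill each atom to its normal valence:
  7 × C (aromatic): 1 H each → 7
  3 × C (aromatic): no H
  1 × C: no H
  1 × N: no H
  1 × S (aromatic): no H
  Total hydrogens = 7.

7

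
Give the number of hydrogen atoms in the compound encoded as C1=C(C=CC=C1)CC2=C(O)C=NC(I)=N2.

Hydrogens are implicit in SMILES; fill each atom to its normal valence:
  6 × C (aromatic): 1 H each → 6
  4 × C (aromatic): no H
  2 × N (aromatic): no H
  1 × C: 2 H
  1 × I: no H
  1 × O: 1 H
  Total hydrogens = 9.

9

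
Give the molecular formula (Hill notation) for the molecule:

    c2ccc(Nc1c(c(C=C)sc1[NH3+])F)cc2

C12H12FN2S+

Heavy atoms from the SMILES: 12 C, 1 F, 2 N, 1 S.
Implicit hydrogens by atom environment:
  5 × C (aromatic): 1 H each → 5
  5 × C (aromatic): no H
  1 × C: 2 H
  1 × C: 1 H
  1 × F: no H
  1 × N (charge +1): 3 H
  1 × N: 1 H
  1 × S (aromatic): no H
  Total hydrogens = 12.
Net charge +1.
Molecular formula: C12H12FN2S+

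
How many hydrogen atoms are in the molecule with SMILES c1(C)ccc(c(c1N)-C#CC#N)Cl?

Hydrogens are implicit in SMILES; fill each atom to its normal valence:
  4 × C (aromatic): no H
  3 × C: no H
  2 × C (aromatic): 1 H each → 2
  1 × C: 3 H
  1 × Cl: no H
  1 × N: 2 H
  1 × N: no H
  Total hydrogens = 7.

7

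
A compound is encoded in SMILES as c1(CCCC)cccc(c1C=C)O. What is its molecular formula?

C12H16O

Heavy atoms from the SMILES: 12 C, 1 O.
Implicit hydrogens by atom environment:
  4 × C: 2 H each → 8
  3 × C (aromatic): 1 H each → 3
  3 × C (aromatic): no H
  1 × C: 3 H
  1 × C: 1 H
  1 × O: 1 H
  Total hydrogens = 16.
Molecular formula: C12H16O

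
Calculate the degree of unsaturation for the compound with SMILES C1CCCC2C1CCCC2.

Molecular formula from the SMILES: C10H18.
DoU = (2C + 2 + N − H − X)/2 = (2·10 + 2 + 0 − 18 − 0)/2 = 4/2 = 2.
(Structurally: 2 ring(s) + 0 π bond(s) = 2.)

2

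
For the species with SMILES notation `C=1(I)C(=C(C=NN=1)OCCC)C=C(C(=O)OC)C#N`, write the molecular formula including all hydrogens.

Heavy atoms from the SMILES: 12 C, 1 I, 3 N, 3 O.
Implicit hydrogens by atom environment:
  3 × C (aromatic): no H
  3 × C: no H
  3 × O: no H
  2 × C: 3 H each → 6
  2 × C: 2 H each → 4
  2 × N (aromatic): no H
  1 × C (aromatic): 1 H
  1 × C: 1 H
  1 × I: no H
  1 × N: no H
  Total hydrogens = 12.
Molecular formula: C12H12IN3O3

C12H12IN3O3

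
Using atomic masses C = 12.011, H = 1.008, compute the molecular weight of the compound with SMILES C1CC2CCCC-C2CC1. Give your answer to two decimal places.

138.25

Molecular formula: C10H18.
M = 10×12.011 + 18×1.008 = 138.25 g/mol.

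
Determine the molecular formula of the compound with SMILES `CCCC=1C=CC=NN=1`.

C7H10N2

Heavy atoms from the SMILES: 7 C, 2 N.
Implicit hydrogens by atom environment:
  3 × C (aromatic): 1 H each → 3
  2 × C: 2 H each → 4
  2 × N (aromatic): no H
  1 × C: 3 H
  1 × C (aromatic): no H
  Total hydrogens = 10.
Molecular formula: C7H10N2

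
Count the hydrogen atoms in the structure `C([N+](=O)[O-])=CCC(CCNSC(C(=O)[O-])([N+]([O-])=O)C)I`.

13

Hydrogens are implicit in SMILES; fill each atom to its normal valence:
  3 × C: 2 H each → 6
  3 × C: 1 H each → 3
  3 × O: no H
  3 × O (charge -1): no H
  2 × C: no H
  2 × N (charge +1): no H
  1 × C: 3 H
  1 × I: no H
  1 × N: 1 H
  1 × S: no H
  Total hydrogens = 13.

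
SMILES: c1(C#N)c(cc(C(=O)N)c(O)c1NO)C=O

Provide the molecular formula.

C9H7N3O4

Heavy atoms from the SMILES: 9 C, 3 N, 4 O.
Implicit hydrogens by atom environment:
  5 × C (aromatic): no H
  2 × C: no H
  2 × O: 1 H each → 2
  2 × O: no H
  1 × C (aromatic): 1 H
  1 × C: 1 H
  1 × N: 2 H
  1 × N: 1 H
  1 × N: no H
  Total hydrogens = 7.
Molecular formula: C9H7N3O4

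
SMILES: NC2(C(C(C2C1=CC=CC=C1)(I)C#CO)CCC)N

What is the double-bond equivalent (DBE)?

7

Molecular formula from the SMILES: C15H19IN2O.
DoU = (2C + 2 + N − H − X)/2 = (2·15 + 2 + 2 − 19 − 1)/2 = 14/2 = 7.
(Structurally: 2 ring(s) + 5 π bond(s) = 7.)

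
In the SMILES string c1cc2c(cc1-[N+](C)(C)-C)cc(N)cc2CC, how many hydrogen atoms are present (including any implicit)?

Hydrogens are implicit in SMILES; fill each atom to its normal valence:
  5 × C (aromatic): 1 H each → 5
  5 × C (aromatic): no H
  4 × C: 3 H each → 12
  1 × C: 2 H
  1 × N: 2 H
  1 × N (charge +1): no H
  Total hydrogens = 21.

21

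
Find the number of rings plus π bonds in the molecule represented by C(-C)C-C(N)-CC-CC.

0

Molecular formula from the SMILES: C8H19N.
DoU = (2C + 2 + N − H − X)/2 = (2·8 + 2 + 1 − 19 − 0)/2 = 0/2 = 0.
(Structurally: 0 ring(s) + 0 π bond(s) = 0.)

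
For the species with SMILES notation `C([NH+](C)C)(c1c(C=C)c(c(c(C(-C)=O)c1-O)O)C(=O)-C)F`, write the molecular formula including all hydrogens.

C15H19FNO4+

Heavy atoms from the SMILES: 15 C, 1 F, 1 N, 4 O.
Implicit hydrogens by atom environment:
  6 × C (aromatic): no H
  4 × C: 3 H each → 12
  2 × C: 1 H each → 2
  2 × C: no H
  2 × O: 1 H each → 2
  2 × O: no H
  1 × C: 2 H
  1 × F: no H
  1 × N (charge +1): 1 H
  Total hydrogens = 19.
Net charge +1.
Molecular formula: C15H19FNO4+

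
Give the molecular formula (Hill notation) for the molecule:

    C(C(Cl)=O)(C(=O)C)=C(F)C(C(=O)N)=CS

Heavy atoms from the SMILES: 8 C, 1 Cl, 1 F, 1 N, 3 O, 1 S.
Implicit hydrogens by atom environment:
  6 × C: no H
  3 × O: no H
  1 × C: 3 H
  1 × C: 1 H
  1 × Cl: no H
  1 × F: no H
  1 × N: 2 H
  1 × S: 1 H
  Total hydrogens = 7.
Molecular formula: C8H7ClFNO3S

C8H7ClFNO3S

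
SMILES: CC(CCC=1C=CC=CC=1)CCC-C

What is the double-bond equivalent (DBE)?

4

Molecular formula from the SMILES: C14H22.
DoU = (2C + 2 + N − H − X)/2 = (2·14 + 2 + 0 − 22 − 0)/2 = 8/2 = 4.
(Structurally: 1 ring(s) + 3 π bond(s) = 4.)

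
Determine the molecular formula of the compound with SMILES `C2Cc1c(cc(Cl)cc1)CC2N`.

C10H12ClN

Heavy atoms from the SMILES: 10 C, 1 Cl, 1 N.
Implicit hydrogens by atom environment:
  3 × C: 2 H each → 6
  3 × C (aromatic): 1 H each → 3
  3 × C (aromatic): no H
  1 × C: 1 H
  1 × Cl: no H
  1 × N: 2 H
  Total hydrogens = 12.
Molecular formula: C10H12ClN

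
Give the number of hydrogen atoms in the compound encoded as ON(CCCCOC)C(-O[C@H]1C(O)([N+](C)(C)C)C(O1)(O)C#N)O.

26

Hydrogens are implicit in SMILES; fill each atom to its normal valence:
  4 × C: 3 H each → 12
  4 × C: 2 H each → 8
  4 × O: 1 H each → 4
  3 × C: no H
  3 × O: no H
  2 × C: 1 H each → 2
  2 × N: no H
  1 × N (charge +1): no H
  Total hydrogens = 26.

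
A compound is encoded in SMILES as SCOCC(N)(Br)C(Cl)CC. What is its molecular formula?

C6H13BrClNOS

Heavy atoms from the SMILES: 1 Br, 6 C, 1 Cl, 1 N, 1 O, 1 S.
Implicit hydrogens by atom environment:
  3 × C: 2 H each → 6
  1 × Br: no H
  1 × C: 3 H
  1 × C: 1 H
  1 × C: no H
  1 × Cl: no H
  1 × N: 2 H
  1 × O: no H
  1 × S: 1 H
  Total hydrogens = 13.
Molecular formula: C6H13BrClNOS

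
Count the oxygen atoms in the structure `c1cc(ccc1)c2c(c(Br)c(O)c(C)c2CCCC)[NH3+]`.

The symbol for oxygen appears 1 time in the SMILES.

1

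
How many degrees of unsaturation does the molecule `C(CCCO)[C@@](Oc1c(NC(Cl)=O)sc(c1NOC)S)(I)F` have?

Molecular formula from the SMILES: C11H15ClFIN2O4S2.
DoU = (2C + 2 + N − H − X)/2 = (2·11 + 2 + 2 − 15 − 3)/2 = 8/2 = 4.
(Structurally: 1 ring(s) + 3 π bond(s) = 4.)

4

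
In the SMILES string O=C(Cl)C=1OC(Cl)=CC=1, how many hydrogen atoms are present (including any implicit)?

2

Hydrogens are implicit in SMILES; fill each atom to its normal valence:
  2 × C (aromatic): 1 H each → 2
  2 × C (aromatic): no H
  2 × Cl: no H
  1 × C: no H
  1 × O (aromatic): no H
  1 × O: no H
  Total hydrogens = 2.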